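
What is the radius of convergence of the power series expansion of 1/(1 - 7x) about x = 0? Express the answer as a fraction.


Expanding 1/(1 - 7x) = sum_{k>=0} 7^k x^k, the series converges when |7x| < 1, i.e., |x| < 1/7.
So the radius of convergence is 1/7 = 1/7.

1/7


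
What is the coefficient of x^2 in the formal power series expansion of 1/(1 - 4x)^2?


The general identity 1/(1 - c x)^r = sum_{k>=0} c^k C(k + r - 1, r - 1) x^k follows by substituting y = c x into 1/(1 - y)^r = sum_{k>=0} C(k + r - 1, r - 1) y^k.
For c = 4, r = 2, k = 2:
4^2 * C(3, 1) = 16 * 3 = 48.

48


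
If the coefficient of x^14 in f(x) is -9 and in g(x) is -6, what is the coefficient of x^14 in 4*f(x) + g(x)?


Scalar multiplication scales coefficients: 4 * -9 = -36.
Then add the g coefficient: -36 + -6
= -42

-42


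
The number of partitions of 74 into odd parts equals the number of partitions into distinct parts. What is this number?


Computing partitions of 74 into odd parts (1, 3, 5, ...):
Using the generating function prod_{k>=0} 1/(1-x^(2k+1)),
the count is 44046

44046


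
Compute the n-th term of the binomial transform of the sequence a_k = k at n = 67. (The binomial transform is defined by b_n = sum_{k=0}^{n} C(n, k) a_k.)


With a_k = k, b_n = sum_{k=0}^{n} C(n, k) k. Using k * C(n, k) = n * C(n-1, k-1) gives b_n = n * sum_{k>=1} C(n-1, k-1) = n * 2^(n-1).
For n = 67: 67 * 2^66 = 67 * 73786976294838206464 = 4943727411754159833088.

4943727411754159833088


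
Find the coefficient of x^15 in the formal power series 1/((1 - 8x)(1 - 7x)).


By partial fractions or Cauchy convolution:
The coefficient equals sum_{k=0}^{15} 8^k * 7^(15-k).
= 248242046141055

248242046141055


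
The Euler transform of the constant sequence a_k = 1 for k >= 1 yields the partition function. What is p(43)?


The Euler transform converts the sequence a_k = 1 into the number of integer partitions.
Using the recurrence or dynamic programming:
p(43) = 63261

63261


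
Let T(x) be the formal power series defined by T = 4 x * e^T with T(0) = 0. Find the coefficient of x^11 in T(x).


Apply the Lagrange inversion formula: if T = 4 x * phi(T) with phi(t) = e^t, then
[x^n] T = 4^n * (1/n) [t^(n-1)] phi(t)^n = 4^n * (1/n) [t^(n-1)] e^(n t) = 4^n * (1/n) * n^(n-1) / (n-1)! = 4^n * n^(n-1) / n!.
When c = 1 this is the Cayley count of rooted labeled trees on n vertices, divided by n!.
For n = 11: 4^11 * 11^10 / 11! = 4194304 * 25937424601/39916800 = 38632614969344/14175.

38632614969344/14175


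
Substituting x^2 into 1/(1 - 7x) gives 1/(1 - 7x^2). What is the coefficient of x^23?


Since 1/(1 - 7x^2) only has even powers of x,
the coefficient of x^23 (odd) is 0.

0


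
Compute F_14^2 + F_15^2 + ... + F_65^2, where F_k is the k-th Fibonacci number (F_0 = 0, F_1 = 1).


There is a standard identity sum_{k=0}^{N} F_k^2 = F_N * F_{N+1} (proved inductively from the telescoping relation F_k^2 = F_k F_{k+1} - F_{k-1} F_k). Then
sum_{k=14}^{65} F_k^2 = F_65 F_66 - F_13 F_14.
Computing: F_65 = 17167680177565, F_66 = 27777890035288, F_13 = 233, F_14 = 377.
Sum = 17167680177565 * 27777890035288 - 233 * 377 = 476881932133394135955825879.

476881932133394135955825879


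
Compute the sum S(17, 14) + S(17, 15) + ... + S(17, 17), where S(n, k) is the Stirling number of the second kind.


By definition, S(n, k) counts partitions of an n-set into exactly k nonempty blocks.
Computing row n = 17 for k = 14..17:
S(17, k): 249900, 7820, 136, 1
Sum = 257857.

257857


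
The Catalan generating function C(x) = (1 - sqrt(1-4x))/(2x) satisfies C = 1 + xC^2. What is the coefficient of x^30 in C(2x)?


Substituting x -> 2x scales the n-th coefficient by 2^n, so [x^30] C(2x) = 2^30 * C_30.
C_30 = C(2*30, 30)/(31) = 118264581564861424/31 = 3814986502092304.
So 2^30 * 3814986502092304 = 1073741824 * 3814986502092304 = 4096310565291970313322496.

4096310565291970313322496


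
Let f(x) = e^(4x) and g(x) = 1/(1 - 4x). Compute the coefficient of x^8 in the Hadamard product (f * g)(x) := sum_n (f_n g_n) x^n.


Expanding: f_k = 4^k/k! (from e^(4x)) and g_k = 4^k (from 1/(1 - 4x)). So the Hadamard coefficient (f * g)_k = 4^k 4^k / k! = (16)^k / k!.
For k = 8: 16^8/8! = 4294967296/40320 = 33554432/315.

33554432/315


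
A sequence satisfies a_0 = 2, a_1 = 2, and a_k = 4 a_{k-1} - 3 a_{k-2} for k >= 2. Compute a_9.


The characteristic equation is t^2 - 4 t + 3 = 0, with roots r_1 = 3 and r_2 = 1 (so c_1 = r_1 + r_2, c_2 = -r_1 r_2 as required).
One can use the closed form a_n = A r_1^n + B r_2^n, but direct iteration is more reliable:
a_0 = 2, a_1 = 2, a_2 = 2, a_3 = 2, a_4 = 2, a_5 = 2, a_6 = 2, a_7 = 2, a_8 = 2, a_9 = 2.
So a_9 = 2.

2


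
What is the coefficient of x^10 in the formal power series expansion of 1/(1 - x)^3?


The negative binomial / multiset identity is
1/(1 - x)^r = sum_{k>=0} C(k + r - 1, r - 1) x^k.
Here r = 3 and k = 10, so the coefficient is
C(10 + 2, 2) = C(12, 2)
= 66

66


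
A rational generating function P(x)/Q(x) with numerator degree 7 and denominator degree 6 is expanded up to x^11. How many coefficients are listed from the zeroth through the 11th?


Expanding up to x^11 gives the coefficients for x^0, x^1, ..., x^11.
That is 11 + 1 = 12 coefficients in total.

12


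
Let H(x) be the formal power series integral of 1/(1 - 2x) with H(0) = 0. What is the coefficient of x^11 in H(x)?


1/(1 - 2x) = sum_{k>=0} 2^k x^k. Integrating termwise with H(0) = 0:
H(x) = sum_{k>=0} 2^k x^(k+1) / (k+1) = sum_{m>=1} 2^(m-1) x^m / m.
For m = 11: 2^10/11 = 1024/11 = 1024/11.

1024/11


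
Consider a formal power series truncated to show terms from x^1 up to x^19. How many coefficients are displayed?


From x^1 to x^19 inclusive, the count is 19 - 1 + 1 = 19.

19


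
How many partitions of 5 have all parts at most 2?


Using the generating function (1-x)^(-1)(1-x^2)^(-1),
the coefficient of x^5 counts these restricted partitions.
Result = 3

3


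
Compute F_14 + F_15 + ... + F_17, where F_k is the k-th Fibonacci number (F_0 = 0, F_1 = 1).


Use the identity sum_{k=0}^{N} F_k = F_{N+2} - 1 (which follows from F_{k+2} - F_{k+1} = F_k). Then
sum_{k=14}^{17} F_k = (F_{19} - 1) - (F_{15} - 1) = F_{19} - F_{15}.
Computing: F_{19} = 4181, F_{15} = 610, so
Sum = 4181 - 610 = 3571.

3571


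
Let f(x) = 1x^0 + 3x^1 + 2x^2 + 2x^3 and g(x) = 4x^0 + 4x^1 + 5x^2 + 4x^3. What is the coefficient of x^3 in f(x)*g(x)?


Cauchy product at x^3:
1*4 + 3*5 + 2*4 + 2*4
= 35

35


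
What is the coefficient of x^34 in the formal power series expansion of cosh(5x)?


The Maclaurin series is cosh(t) = sum_{m>=0} t^(2m) / (2m)!, so substituting t = 5x, only even powers of x are nonzero, with coefficient of x^(2m) equal to 5^(2m) / (2m)!.
For x^34 the coefficient is 5^34/34! = 582076609134674072265625/295232799039604140847618609643520000000 = 7450580596923828125/3778979827706933002849518203437056.

7450580596923828125/3778979827706933002849518203437056


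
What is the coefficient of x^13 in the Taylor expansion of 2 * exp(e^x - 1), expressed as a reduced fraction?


exp(e^x - 1) = sum_{k>=0} Bell_k x^k / k!, where Bell_k is the k-th Bell number.
So the coefficient of x^13 is 2 * Bell_13 / 13!.
Computing: Bell_13 = 27644437 and 13! = 6227020800, giving
2 * 27644437/6227020800 = 27644437/3113510400.

27644437/3113510400


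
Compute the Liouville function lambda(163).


The Liouville function is lambda(k) = (-1)^Omega(k), where Omega(k) counts the prime factors of k with multiplicity.
Factoring: 163 = 163, so Omega(163) = 1.
lambda(163) = (-1)^1 = -1.

-1


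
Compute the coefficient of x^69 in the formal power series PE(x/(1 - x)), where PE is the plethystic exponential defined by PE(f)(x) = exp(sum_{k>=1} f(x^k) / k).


For f(x) = x/(1 - x) we have
sum_{k>=1} f(x^k) / k = sum_{k>=1} (1/k) * x^k / (1 - x^k) = sum_{k, m >= 1} x^(k m) / k,
which after exponentiating simplifies to
PE(x/(1 - x)) = prod_{k>=1} 1 / (1 - x^k).
This is the generating function for the partition function p(n), so the coefficient of x^69 is p(69).
Computing p(69) by dynamic programming over parts 1, 2, ..., 69: p(69) = 3554345.

3554345


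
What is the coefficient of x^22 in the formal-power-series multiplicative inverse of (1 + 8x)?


The inverse is 1/(1 + 8x). Apply the geometric identity 1/(1 - y) = sum_{k>=0} y^k with y = -8x:
1/(1 + 8x) = sum_{k>=0} (-8)^k x^k.
So the coefficient of x^22 is (-8)^22 = 73786976294838206464.

73786976294838206464


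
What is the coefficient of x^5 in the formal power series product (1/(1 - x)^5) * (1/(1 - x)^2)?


Combine the factors: (1/(1 - x)^5) * (1/(1 - x)^2) = 1/(1 - x)^7.
Then use 1/(1 - x)^r = sum_{k>=0} C(k + r - 1, r - 1) x^k with r = 7 and k = 5:
C(11, 6) = 462.

462


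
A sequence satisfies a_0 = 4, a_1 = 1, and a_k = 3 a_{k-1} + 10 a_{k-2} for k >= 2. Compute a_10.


The characteristic equation is t^2 - 3 t - 10 = 0, with roots r_1 = 5 and r_2 = -2 (so c_1 = r_1 + r_2, c_2 = -r_1 r_2 as required).
One can use the closed form a_n = A r_1^n + B r_2^n, but direct iteration is more reliable:
a_0 = 4, a_1 = 1, a_2 = 43, a_3 = 139, a_4 = 847, a_5 = 3931, a_6 = 20263, a_7 = 100099, a_8 = 502927, a_9 = 2509771, a_10 = 12558583.
So a_10 = 12558583.

12558583


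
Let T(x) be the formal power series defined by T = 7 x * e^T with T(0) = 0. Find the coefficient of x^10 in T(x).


Apply the Lagrange inversion formula: if T = 7 x * phi(T) with phi(t) = e^t, then
[x^n] T = 7^n * (1/n) [t^(n-1)] phi(t)^n = 7^n * (1/n) [t^(n-1)] e^(n t) = 7^n * (1/n) * n^(n-1) / (n-1)! = 7^n * n^(n-1) / n!.
When c = 1 this is the Cayley count of rooted labeled trees on n vertices, divided by n!.
For n = 10: 7^10 * 10^9 / 10! = 282475249 * 1000000000/3628800 = 6305251093750/81.

6305251093750/81


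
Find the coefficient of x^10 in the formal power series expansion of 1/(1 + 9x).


Write 1/(1 + c x) = 1/(1 - (-c) x) and apply the geometric-series identity
1/(1 - y) = sum_{k>=0} y^k to get 1/(1 + c x) = sum_{k>=0} (-c)^k x^k.
So the coefficient of x^k is (-c)^k = (-1)^k * c^k.
Here c = 9 and k = 10:
(-9)^10 = 1 * 3486784401 = 3486784401

3486784401


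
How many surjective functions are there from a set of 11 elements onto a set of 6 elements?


By inclusion-exclusion on which target elements are missed, the number of surjections from an n-set onto a k-set is
surj(n, k) = sum_{j=0}^{k} (-1)^j C(k, j) (k - j)^n.
Equivalently surj(n, k) = k! * S(n, k), where S(n, k) is the Stirling number of the second kind.
For n = 11, k = 6:
S(11, 6) = 179487, so
surj = 6! * 179487 = 720 * 179487 = 129230640.

129230640


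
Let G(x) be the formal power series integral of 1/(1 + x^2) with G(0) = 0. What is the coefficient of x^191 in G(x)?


1/(1 + x^2) = sum_{j>=0} (-1)^j x^(2j). Integrating termwise with G(0) = 0:
G(x) = sum_{j>=0} (-1)^j x^(2j+1) / (2j+1) = arctan(x).
Only odd powers are nonzero. For x^191 write 191 = 2*95 + 1, giving
(-1)^95 / 191 = -1/191 = -1/191.

-1/191


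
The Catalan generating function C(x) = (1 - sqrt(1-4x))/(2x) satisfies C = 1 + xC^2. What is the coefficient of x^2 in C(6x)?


Substituting x -> 6x scales the n-th coefficient by 6^n, so [x^2] C(6x) = 6^2 * C_2.
C_2 = C(2*2, 2)/(3) = 6/3 = 2.
So 6^2 * 2 = 36 * 2 = 72.

72


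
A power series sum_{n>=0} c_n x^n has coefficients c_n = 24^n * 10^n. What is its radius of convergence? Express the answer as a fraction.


By the root test (Cauchy-Hadamard), the radius is R = 1 / limsup_n |c_n|^(1/n).
Here |c_n|^(1/n) = (24^n * 10^n)^(1/n) = 24 * 10 = 240 for all n.
So R = 1/240 = 1/240.

1/240


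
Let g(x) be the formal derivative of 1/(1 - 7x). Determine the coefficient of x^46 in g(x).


Differentiate termwise: d/dx sum_{k>=0} 7^k x^k = sum_{k>=1} k 7^k x^(k-1) = sum_{j>=0} (j+1) 7^(j+1) x^j.
Equivalently, d/dx [1/(1 - 7x)] = 7/(1 - 7x)^2.
For j = 46: 47 * 7^47 = 47 * 5243338316756303634461458718861951455543 = 246436900887546270819688559786511718410521.

246436900887546270819688559786511718410521


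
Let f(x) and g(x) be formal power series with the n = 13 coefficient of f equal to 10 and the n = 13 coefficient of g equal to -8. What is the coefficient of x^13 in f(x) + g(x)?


Addition of formal power series is termwise.
The coefficient of x^13 in f + g = 10 + -8
= 2

2


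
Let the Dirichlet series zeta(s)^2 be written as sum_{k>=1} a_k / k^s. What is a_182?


The Dirichlet convolution of the constant function 1 with itself gives (1 * 1)(k) = sum_{d | k} 1 = d(k), the number of positive divisors of k.
Since zeta(s) = sum_{k>=1} 1/k^s, we have zeta(s)^2 = sum_{k>=1} d(k)/k^s, so a_k = d(k).
For k = 182: the divisors are 1, 2, 7, 13, 14, 26, 91, 182.
Count = 8.

8


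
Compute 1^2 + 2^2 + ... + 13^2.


This power sum has a closed form given by Faulhaber's formula
sum_{k=1}^{m} k^p = (1 / (p + 1)) * sum_{j=0}^{p} C(p + 1, j) B_j m^(p + 1 - j),
but for small m direct computation is fastest:
1 + 4 + 9 + 16 + 25 + 36 + 49 + 64 + 81 + 100 + 121 + 144 + 169 = 819.

819


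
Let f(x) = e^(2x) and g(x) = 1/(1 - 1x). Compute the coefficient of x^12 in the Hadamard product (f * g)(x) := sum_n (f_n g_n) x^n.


Expanding: f_k = 2^k/k! (from e^(2x)) and g_k = 1^k (from 1/(1 - 1x)). So the Hadamard coefficient (f * g)_k = 2^k 1^k / k! = (2)^k / k!.
For k = 12: 2^12/12! = 4096/479001600 = 4/467775.

4/467775


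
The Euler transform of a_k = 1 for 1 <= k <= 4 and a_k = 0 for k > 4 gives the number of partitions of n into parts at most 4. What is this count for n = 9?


Partitions of 9 into parts at most 4:
Using generating function (1-x)^(-1)(1-x^2)^(-1)...(1-x^4)^(-1),
the coefficient of x^9 = 18

18


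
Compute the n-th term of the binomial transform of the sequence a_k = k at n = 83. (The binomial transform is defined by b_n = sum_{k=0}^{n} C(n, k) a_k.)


With a_k = k, b_n = sum_{k=0}^{n} C(n, k) k. Using k * C(n, k) = n * C(n-1, k-1) gives b_n = n * sum_{k>=1} C(n-1, k-1) = n * 2^(n-1).
For n = 83: 83 * 2^82 = 83 * 4835703278458516698824704 = 401363372112056886002450432.

401363372112056886002450432


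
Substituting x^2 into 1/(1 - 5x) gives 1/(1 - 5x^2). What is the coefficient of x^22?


The coefficient of x^(2m) in 1/(1 - 5x^2) is 5^m.
With n = 22 = 2*11, the coefficient is 5^11 = 48828125.

48828125


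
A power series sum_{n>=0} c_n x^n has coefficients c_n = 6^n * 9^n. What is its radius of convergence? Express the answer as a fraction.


By the root test (Cauchy-Hadamard), the radius is R = 1 / limsup_n |c_n|^(1/n).
Here |c_n|^(1/n) = (6^n * 9^n)^(1/n) = 6 * 9 = 54 for all n.
So R = 1/54 = 1/54.

1/54


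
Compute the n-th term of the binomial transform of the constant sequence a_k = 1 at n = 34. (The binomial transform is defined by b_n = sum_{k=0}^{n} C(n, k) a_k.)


With a_k = 1 for all k, b_n = sum_{k=0}^{n} C(n, k) = 2^n by the binomial theorem.
For n = 34: 2^34 = 17179869184.

17179869184


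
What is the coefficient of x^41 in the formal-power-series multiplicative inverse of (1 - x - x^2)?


Let the inverse be f(x) = sum_{k>=0} a_k x^k. From f(x) * (1 - x - x^2) = 1 and matching coefficients:
 x^0: a_0 = 1.
 x^1: a_1 - a_0 = 0, so a_1 = 1.
 x^k (k >= 2): a_k - a_{k-1} - a_{k-2} = 0, i.e. a_k = a_{k-1} + a_{k-2}.
This is the Fibonacci-type recurrence shifted so that a_0 = a_1 = 1.
Iterating: a_0=1, a_1=1, a_2=2, a_3=3, a_4=5, a_5=8, a_6=13, a_7=21, a_8=34, a_9=55, ...
a_41 = 267914296.

267914296


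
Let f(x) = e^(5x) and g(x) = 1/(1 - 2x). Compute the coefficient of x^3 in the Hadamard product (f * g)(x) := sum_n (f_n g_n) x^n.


Expanding: f_k = 5^k/k! (from e^(5x)) and g_k = 2^k (from 1/(1 - 2x)). So the Hadamard coefficient (f * g)_k = 5^k 2^k / k! = (10)^k / k!.
For k = 3: 10^3/3! = 1000/6 = 500/3.

500/3


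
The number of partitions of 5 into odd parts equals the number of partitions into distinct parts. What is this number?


Computing partitions of 5 into odd parts (1, 3, 5, ...):
Using the generating function prod_{k>=0} 1/(1-x^(2k+1)),
the count is 3

3


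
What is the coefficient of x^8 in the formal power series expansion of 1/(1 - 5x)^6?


The general identity 1/(1 - c x)^r = sum_{k>=0} c^k C(k + r - 1, r - 1) x^k follows by substituting y = c x into 1/(1 - y)^r = sum_{k>=0} C(k + r - 1, r - 1) y^k.
For c = 5, r = 6, k = 8:
5^8 * C(13, 5) = 390625 * 1287 = 502734375.

502734375


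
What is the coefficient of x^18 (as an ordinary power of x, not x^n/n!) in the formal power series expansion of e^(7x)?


The exponential series is e^y = sum_{k>=0} y^k / k!. Substituting y = 7x gives
e^(7x) = sum_{k>=0} 7^k x^k / k!.
So the coefficient of x^n is a^n/n! with a = 7, n = 18:
7^18 / 18! = 1628413597910449/6402373705728000 = 33232930569601/130660687872000

33232930569601/130660687872000


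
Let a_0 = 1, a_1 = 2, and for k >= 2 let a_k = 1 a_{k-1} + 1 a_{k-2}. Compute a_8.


Iterating the recurrence forward:
a_0 = 1
a_1 = 2
a_2 = 1*2 + 1*1 = 3
a_3 = 1*3 + 1*2 = 5
a_4 = 1*5 + 1*3 = 8
a_5 = 1*8 + 1*5 = 13
a_6 = 1*13 + 1*8 = 21
a_7 = 1*21 + 1*13 = 34
a_8 = 1*34 + 1*21 = 55
So a_8 = 55.

55


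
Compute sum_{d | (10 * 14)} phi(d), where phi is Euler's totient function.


First, 10 * 14 = 140. One classical identity is sum_{d | n} phi(d) = n (each k in [1, n] has a unique gcd with n, and among the k's with gcd(k, n) = n/d there are phi(d) of them). So the sum equals 140. We also verify directly:
Divisors of 140: 1, 2, 4, 5, 7, 10, 14, 20, 28, 35, 70, 140.
phi values: 1, 1, 2, 4, 6, 4, 6, 8, 12, 24, 24, 48.
Sum = 140.

140


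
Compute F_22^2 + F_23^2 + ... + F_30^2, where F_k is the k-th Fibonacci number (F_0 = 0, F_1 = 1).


There is a standard identity sum_{k=0}^{N} F_k^2 = F_N * F_{N+1} (proved inductively from the telescoping relation F_k^2 = F_k F_{k+1} - F_{k-1} F_k). Then
sum_{k=22}^{30} F_k^2 = F_30 F_31 - F_21 F_22.
Computing: F_30 = 832040, F_31 = 1346269, F_21 = 10946, F_22 = 17711.
Sum = 832040 * 1346269 - 10946 * 17711 = 1119955794154.

1119955794154


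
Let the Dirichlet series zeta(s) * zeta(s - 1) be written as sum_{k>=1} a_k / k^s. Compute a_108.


Convolution gives a_k = sum_{d | k} d * 1 = sum_{d | k} d = sigma(k), the sum of positive divisors of k.
For k = 108, the divisors are 1, 2, 3, 4, 6, 9, 12, 18, 27, 36, 54, 108, so
sigma(108) = 1 + 2 + 3 + 4 + 6 + 9 + 12 + 18 + 27 + 36 + 54 + 108 = 280.

280


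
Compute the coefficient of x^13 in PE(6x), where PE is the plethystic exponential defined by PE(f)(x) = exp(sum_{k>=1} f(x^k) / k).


With f(x) = 6x, the exponent is sum_{k>=1} 6 x^k / k = 6 * (-ln(1 - x)). Exponentiating:
PE(6x) = exp(-6 ln(1 - x)) = 1/(1 - x)^6.
By the negative binomial expansion, [x^n] 1/(1 - x)^6 = C(n + 5, 5).
For n = 13: C(18, 5) = 8568.

8568


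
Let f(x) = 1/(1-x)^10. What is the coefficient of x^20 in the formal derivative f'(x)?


Differentiate: d/dx [ 1/(1-x)^r ] = r / (1-x)^(r+1).
Here r = 10, so f'(x) = 10 / (1-x)^11.
The expansion of 1/(1-x)^(r+1) has coefficient of x^n equal to C(n+r, r).
So the coefficient of x^20 in f'(x) is
10 * C(30, 10) = 10 * 30045015 = 300450150

300450150


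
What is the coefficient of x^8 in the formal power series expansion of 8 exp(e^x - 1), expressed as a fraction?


exp(e^x - 1) is the exponential generating function for the Bell numbers Bell_k: exp(e^x - 1) = sum_{k>=0} Bell_k x^k / k!.
So the coefficient of x^8 in 8 exp(e^x - 1) is 8 Bell_8 / 8!.
Computing: Bell_8 = 4140 and 8! = 40320, giving
8 * 4140/40320 = 23/28.

23/28


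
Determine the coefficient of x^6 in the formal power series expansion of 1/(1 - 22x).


The geometric series identity gives 1/(1 - c x) = sum_{k>=0} c^k x^k, so the coefficient of x^k is c^k.
Here c = 22 and k = 6.
Computing: 22^6 = 113379904

113379904


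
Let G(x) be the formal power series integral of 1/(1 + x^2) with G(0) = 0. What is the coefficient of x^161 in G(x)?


1/(1 + x^2) = sum_{j>=0} (-1)^j x^(2j). Integrating termwise with G(0) = 0:
G(x) = sum_{j>=0} (-1)^j x^(2j+1) / (2j+1) = arctan(x).
Only odd powers are nonzero. For x^161 write 161 = 2*80 + 1, giving
(-1)^80 / 161 = 1/161 = 1/161.

1/161


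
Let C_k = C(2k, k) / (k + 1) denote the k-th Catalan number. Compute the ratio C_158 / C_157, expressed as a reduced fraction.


Using C_k = (2k)! / (k! (k+1)!), the ratio C_{k+1}/C_k simplifies to
C_{k+1}/C_k = [(2k+2)! / ((k+1)! (k+2)!)] * [k! (k+1)! / (2k)!]
 = (2k+2)(2k+1) / ((k+1)(k+2)) = 2(2k+1) / (k+2).
For k = 157: 2(2*157 + 1) / (157 + 2) = 630/159 = 210/53.

210/53


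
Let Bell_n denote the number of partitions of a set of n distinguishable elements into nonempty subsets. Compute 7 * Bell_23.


Bell_23 can be computed from the Bell triangle or from Dobinski's identity Bell_n = (1/e) * sum_{k>=0} k^n / k!.
Computing Bell_23 = 44152005855084346.
Then 7 * 44152005855084346 = 309064040985590422.

309064040985590422


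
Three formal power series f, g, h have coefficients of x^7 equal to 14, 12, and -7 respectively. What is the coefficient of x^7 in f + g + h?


Series addition is componentwise:
14 + 12 + -7
= 19

19


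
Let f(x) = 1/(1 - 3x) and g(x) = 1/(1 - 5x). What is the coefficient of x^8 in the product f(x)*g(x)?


The coefficient of x^n in f*g is the Cauchy product: sum_{k=0}^{n} a^k * b^(n-k).
With a=3, b=5, n=8:
sum_{k=0}^{8} 3^k * 5^(8-k)
= 966721

966721


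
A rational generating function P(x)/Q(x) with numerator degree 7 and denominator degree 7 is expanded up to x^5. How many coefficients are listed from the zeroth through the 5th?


Expanding up to x^5 gives the coefficients for x^0, x^1, ..., x^5.
That is 5 + 1 = 6 coefficients in total.

6


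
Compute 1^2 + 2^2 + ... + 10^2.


This power sum has a closed form given by Faulhaber's formula
sum_{k=1}^{m} k^p = (1 / (p + 1)) * sum_{j=0}^{p} C(p + 1, j) B_j m^(p + 1 - j),
but for small m direct computation is fastest:
1 + 4 + 9 + 16 + 25 + 36 + 49 + 64 + 81 + 100 = 385.

385


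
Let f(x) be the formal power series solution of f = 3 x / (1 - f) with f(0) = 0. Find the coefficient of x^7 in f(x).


Apply Lagrange inversion: f = 3 x * phi(f) with phi(t) = 1/(1 - t), so
[x^n] f = 3^n * (1/n) [t^(n-1)] phi(t)^n = 3^n * (1/n) [t^(n-1)] (1 - t)^(-n) = 3^n * (1/n) C(2n - 2, n - 1) = 3^n * C_{n-1}.
For n = 7: C_6 = C(12, 6) / 7 = 924/7 = 132.
With the 3^7 = 2187 factor, the coefficient is 2187 * 132 = 288684.

288684


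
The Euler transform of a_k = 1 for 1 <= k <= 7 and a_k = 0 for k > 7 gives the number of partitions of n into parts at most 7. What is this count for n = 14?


Partitions of 14 into parts at most 7:
Using generating function (1-x)^(-1)(1-x^2)^(-1)...(1-x^7)^(-1),
the coefficient of x^14 = 105

105


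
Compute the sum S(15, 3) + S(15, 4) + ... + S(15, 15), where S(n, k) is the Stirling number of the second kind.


By definition, S(n, k) counts partitions of an n-set into exactly k nonempty blocks.
Computing row n = 15 for k = 3..15:
S(15, k): 2375101, 42355950, 210766920, 420693273, 408741333, 216627840, 67128490, 12662650, 1479478, 106470, 4550, 105, 1
Sum = 1382942161.

1382942161


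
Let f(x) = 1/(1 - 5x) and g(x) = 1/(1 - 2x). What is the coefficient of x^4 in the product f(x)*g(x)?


The coefficient of x^n in f*g is the Cauchy product: sum_{k=0}^{n} a^k * b^(n-k).
With a=5, b=2, n=4:
sum_{k=0}^{4} 5^k * 2^(4-k)
= 1031

1031


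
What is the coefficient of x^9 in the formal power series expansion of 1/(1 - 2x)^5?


The general identity 1/(1 - c x)^r = sum_{k>=0} c^k C(k + r - 1, r - 1) x^k follows by substituting y = c x into 1/(1 - y)^r = sum_{k>=0} C(k + r - 1, r - 1) y^k.
For c = 2, r = 5, k = 9:
2^9 * C(13, 4) = 512 * 715 = 366080.

366080


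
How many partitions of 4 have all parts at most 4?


Using the generating function (1-x)^(-1)(1-x^2)^(-1)...(1-x^4)^(-1),
the coefficient of x^4 counts these restricted partitions.
Result = 5

5


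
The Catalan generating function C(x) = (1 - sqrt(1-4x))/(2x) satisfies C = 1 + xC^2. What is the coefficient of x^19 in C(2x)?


Substituting x -> 2x scales the n-th coefficient by 2^n, so [x^19] C(2x) = 2^19 * C_19.
C_19 = C(2*19, 19)/(20) = 35345263800/20 = 1767263190.
So 2^19 * 1767263190 = 524288 * 1767263190 = 926554883358720.

926554883358720


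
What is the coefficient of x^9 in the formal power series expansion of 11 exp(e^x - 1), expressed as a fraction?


exp(e^x - 1) is the exponential generating function for the Bell numbers Bell_k: exp(e^x - 1) = sum_{k>=0} Bell_k x^k / k!.
So the coefficient of x^9 in 11 exp(e^x - 1) is 11 Bell_9 / 9!.
Computing: Bell_9 = 21147 and 9! = 362880, giving
11 * 21147/362880 = 11077/17280.

11077/17280


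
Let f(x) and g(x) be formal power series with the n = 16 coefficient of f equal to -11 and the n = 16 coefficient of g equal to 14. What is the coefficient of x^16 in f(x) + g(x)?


Addition of formal power series is termwise.
The coefficient of x^16 in f + g = -11 + 14
= 3

3


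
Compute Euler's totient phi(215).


phi(n) counts integers in [1, n] coprime to n. Using the multiplicative formula phi(n) = n * prod_{p | n} (1 - 1/p):
215 = 5 * 43, so
phi(215) = 215 * (1 - 1/5) * (1 - 1/43) = 168.

168


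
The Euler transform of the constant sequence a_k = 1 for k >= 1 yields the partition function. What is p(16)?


The Euler transform converts the sequence a_k = 1 into the number of integer partitions.
Using the recurrence or dynamic programming:
p(16) = 231

231


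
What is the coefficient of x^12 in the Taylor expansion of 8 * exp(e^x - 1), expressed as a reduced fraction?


exp(e^x - 1) = sum_{k>=0} Bell_k x^k / k!, where Bell_k is the k-th Bell number.
So the coefficient of x^12 is 8 * Bell_12 / 12!.
Computing: Bell_12 = 4213597 and 12! = 479001600, giving
8 * 4213597/479001600 = 4213597/59875200.

4213597/59875200


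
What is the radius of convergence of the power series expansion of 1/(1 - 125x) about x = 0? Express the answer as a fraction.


Expanding 1/(1 - 125x) = sum_{k>=0} 125^k x^k, the series converges when |125x| < 1, i.e., |x| < 1/125.
So the radius of convergence is 1/125 = 1/125.

1/125


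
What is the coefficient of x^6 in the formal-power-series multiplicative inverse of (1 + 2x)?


The inverse is 1/(1 + 2x). Apply the geometric identity 1/(1 - y) = sum_{k>=0} y^k with y = -2x:
1/(1 + 2x) = sum_{k>=0} (-2)^k x^k.
So the coefficient of x^6 is (-2)^6 = 64.

64


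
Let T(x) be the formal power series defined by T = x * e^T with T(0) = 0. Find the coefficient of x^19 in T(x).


Apply the Lagrange inversion formula: if T = x * phi(T) with phi(t) = e^t, then
[x^n] T = (1/n) [t^(n-1)] phi(t)^n = (1/n) [t^(n-1)] e^(n t) = (1/n) * n^(n-1) / (n-1)! = n^(n-1) / n!.
When c = 1 this is the Cayley count of rooted labeled trees on n vertices, divided by n!.
For n = 19: 19^18 / 19! = 104127350297911241532841/121645100408832000 = 5480386857784802185939/6402373705728000.

5480386857784802185939/6402373705728000


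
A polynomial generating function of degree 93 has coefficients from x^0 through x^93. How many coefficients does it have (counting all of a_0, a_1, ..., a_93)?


A polynomial of degree 93 takes the form a_0 + a_1 x + ... + a_93 x^93.
The number of coefficients is 93 + 1 = 94.

94


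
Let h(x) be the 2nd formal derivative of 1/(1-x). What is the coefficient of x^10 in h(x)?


Differentiating 2 times: d^2/dx^2 [1/(1-x)] = 2!/(1-x)^3.
The expansion 1/(1-x)^3 = sum_{k>=0} C(k+2, 2) x^k, so the coefficient of x^n in 2!/(1-x)^3 is 2! * C(n+2, 2).
For n = 10: 2 * C(12, 2) = 2 * 66 = 132

132


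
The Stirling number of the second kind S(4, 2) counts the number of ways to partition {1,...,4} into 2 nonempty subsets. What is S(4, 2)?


Using the explicit formula S(n,k) = (1/k!) sum_{j=0}^{k} (-1)^(k-j) C(k,j) j^n:
S(4, 2) = 7
Equivalently, S(n,k) is n! times the coefficient of x^n in the EGF (e^x - 1)^k / k!.

7


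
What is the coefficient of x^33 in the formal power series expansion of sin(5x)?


The Maclaurin series is sin(t) = sum_{k>=0} (-1)^k t^(2k+1) / (2k+1)!, so substituting t = 5x, only odd powers of x are nonzero, with coefficient of x^(2k+1) equal to (-1)^k 5^(2k+1) / (2k+1)!.
Write 33 = 2*16 + 1, giving the coefficient (-1)^16 * 5^33 / 33! = 116415321826934814453125/8683317618811886495518194401280000000 = 1490116119384765625/111146465520792147142632888336384.

1490116119384765625/111146465520792147142632888336384


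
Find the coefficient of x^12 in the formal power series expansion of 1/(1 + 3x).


Write 1/(1 + c x) = 1/(1 - (-c) x) and apply the geometric-series identity
1/(1 - y) = sum_{k>=0} y^k to get 1/(1 + c x) = sum_{k>=0} (-c)^k x^k.
So the coefficient of x^k is (-c)^k = (-1)^k * c^k.
Here c = 3 and k = 12:
(-3)^12 = 1 * 531441 = 531441

531441


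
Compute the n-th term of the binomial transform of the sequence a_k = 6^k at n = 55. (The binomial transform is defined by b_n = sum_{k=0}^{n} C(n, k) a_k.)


With a_k = 6^k, b_n = sum_{k=0}^{n} C(n, k) 6^k = (1 + 6)^n by the binomial theorem.
For n = 55: (1 + 6)^55 = 7^55 = 30226801971775055948247051683954096612865741943.

30226801971775055948247051683954096612865741943


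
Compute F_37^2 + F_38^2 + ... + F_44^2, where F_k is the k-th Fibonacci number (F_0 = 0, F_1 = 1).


There is a standard identity sum_{k=0}^{N} F_k^2 = F_N * F_{N+1} (proved inductively from the telescoping relation F_k^2 = F_k F_{k+1} - F_{k-1} F_k). Then
sum_{k=37}^{44} F_k^2 = F_44 F_45 - F_36 F_37.
Computing: F_44 = 701408733, F_45 = 1134903170, F_36 = 14930352, F_37 = 24157817.
Sum = 701408733 * 1134903170 - 14930352 * 24157817 = 795670309836022026.

795670309836022026


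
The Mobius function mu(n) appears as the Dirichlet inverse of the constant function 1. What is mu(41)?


41 = 41 (all distinct primes).
mu(41) = (-1)^1 = -1

-1


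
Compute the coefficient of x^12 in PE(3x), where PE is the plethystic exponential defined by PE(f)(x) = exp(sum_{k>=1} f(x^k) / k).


With f(x) = 3x, the exponent is sum_{k>=1} 3 x^k / k = 3 * (-ln(1 - x)). Exponentiating:
PE(3x) = exp(-3 ln(1 - x)) = 1/(1 - x)^3.
By the negative binomial expansion, [x^n] 1/(1 - x)^3 = C(n + 2, 2).
For n = 12: C(14, 2) = 91.

91


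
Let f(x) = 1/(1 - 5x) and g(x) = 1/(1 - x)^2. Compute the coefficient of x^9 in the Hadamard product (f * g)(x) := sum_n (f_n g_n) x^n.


f has coefficients f_k = 5^k. For g = 1/(1 - x)^2 the coefficient is g_k = C(k + 1, 1) = k + 1. The Hadamard coefficient is (f * g)_k = 5^k * (k + 1).
For k = 9: 5^9 * 10 = 1953125 * 10 = 19531250.

19531250


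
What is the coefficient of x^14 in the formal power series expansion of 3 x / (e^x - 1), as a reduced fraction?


The exponential generating function for Bernoulli numbers is
x / (e^x - 1) = sum_{k>=0} B_k x^k / k!.
So the coefficient of x^14 in 3 x / (e^x - 1) is 3 B_14 / 14!.
Computing: B_14 = 7/6, 14! = 87178291200, giving
3 * 7/6 / 87178291200 = 1/24908083200.

1/24908083200


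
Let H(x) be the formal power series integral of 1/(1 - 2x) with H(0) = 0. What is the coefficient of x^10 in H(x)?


1/(1 - 2x) = sum_{k>=0} 2^k x^k. Integrating termwise with H(0) = 0:
H(x) = sum_{k>=0} 2^k x^(k+1) / (k+1) = sum_{m>=1} 2^(m-1) x^m / m.
For m = 10: 2^9/10 = 512/10 = 256/5.

256/5


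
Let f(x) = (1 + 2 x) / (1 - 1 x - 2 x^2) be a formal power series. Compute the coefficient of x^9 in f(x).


Write f(x) = sum_{k>=0} a_k x^k. Multiplying both sides by 1 - 1 x - 2 x^2 gives
(1 - 1 x - 2 x^2) sum_{k>=0} a_k x^k = 1 + 2 x.
Matching coefficients:
 x^0: a_0 = 1
 x^1: a_1 - 1 a_0 = 2  =>  a_1 = 1*1 + 2 = 3
 x^k (k >= 2): a_k = 1 a_{k-1} + 2 a_{k-2}.
Iterating: a_2 = 5, a_3 = 11, a_4 = 21, a_5 = 43, a_6 = 85, a_7 = 171, a_8 = 341, a_9 = 683.
So the coefficient of x^9 is 683.

683


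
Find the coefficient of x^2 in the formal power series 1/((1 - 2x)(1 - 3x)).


By partial fractions or Cauchy convolution:
The coefficient equals sum_{k=0}^{2} 2^k * 3^(2-k).
= 19

19


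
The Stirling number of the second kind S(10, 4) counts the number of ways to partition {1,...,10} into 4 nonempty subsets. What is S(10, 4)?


Using the explicit formula S(n,k) = (1/k!) sum_{j=0}^{k} (-1)^(k-j) C(k,j) j^n:
S(10, 4) = 34105
Equivalently, S(n,k) is n! times the coefficient of x^n in the EGF (e^x - 1)^k / k!.

34105


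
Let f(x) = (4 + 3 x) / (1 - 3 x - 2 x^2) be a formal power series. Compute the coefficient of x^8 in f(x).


Write f(x) = sum_{k>=0} a_k x^k. Multiplying both sides by 1 - 3 x - 2 x^2 gives
(1 - 3 x - 2 x^2) sum_{k>=0} a_k x^k = 4 + 3 x.
Matching coefficients:
 x^0: a_0 = 4
 x^1: a_1 - 3 a_0 = 3  =>  a_1 = 3*4 + 3 = 15
 x^k (k >= 2): a_k = 3 a_{k-1} + 2 a_{k-2}.
Iterating: a_2 = 53, a_3 = 189, a_4 = 673, a_5 = 2397, a_6 = 8537, a_7 = 30405, a_8 = 108289.
So the coefficient of x^8 is 108289.

108289


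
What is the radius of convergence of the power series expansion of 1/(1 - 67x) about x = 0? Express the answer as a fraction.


Expanding 1/(1 - 67x) = sum_{k>=0} 67^k x^k, the series converges when |67x| < 1, i.e., |x| < 1/67.
So the radius of convergence is 1/67 = 1/67.

1/67


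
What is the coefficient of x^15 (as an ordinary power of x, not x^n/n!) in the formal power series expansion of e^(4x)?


The exponential series is e^y = sum_{k>=0} y^k / k!. Substituting y = 4x gives
e^(4x) = sum_{k>=0} 4^k x^k / k!.
So the coefficient of x^n is a^n/n! with a = 4, n = 15:
4^15 / 15! = 1073741824/1307674368000 = 524288/638512875

524288/638512875


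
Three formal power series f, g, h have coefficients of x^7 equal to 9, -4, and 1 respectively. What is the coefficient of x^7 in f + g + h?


Series addition is componentwise:
9 + -4 + 1
= 6

6


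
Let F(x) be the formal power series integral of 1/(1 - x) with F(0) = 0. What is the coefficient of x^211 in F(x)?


1/(1 - x) = sum_{k>=0} x^k. Integrating termwise and using F(0) = 0 gives
F(x) = sum_{k>=0} x^(k+1) / (k+1) = sum_{m>=1} x^m / m = -ln(1 - x).
So the coefficient of x^211 is 1/211 = 1/211.

1/211


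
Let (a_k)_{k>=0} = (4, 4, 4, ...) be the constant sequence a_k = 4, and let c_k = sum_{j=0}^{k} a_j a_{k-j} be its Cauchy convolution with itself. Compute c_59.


Since a_j = 4 for all j >= 0, the convolution sum becomes
c_k = sum_{j=0}^{k} 4 * 4 = 16 * (k + 1).
Equivalently, the generating function of (a_k) is 4/(1 - x) and its square is 16/(1 - x)^2 = sum_{k>=0} 16(k + 1) x^k.
For k = 59: 16 * 60 = 960.

960


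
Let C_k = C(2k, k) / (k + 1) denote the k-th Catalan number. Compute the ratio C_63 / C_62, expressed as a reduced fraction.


Using C_k = (2k)! / (k! (k+1)!), the ratio C_{k+1}/C_k simplifies to
C_{k+1}/C_k = [(2k+2)! / ((k+1)! (k+2)!)] * [k! (k+1)! / (2k)!]
 = (2k+2)(2k+1) / ((k+1)(k+2)) = 2(2k+1) / (k+2).
For k = 62: 2(2*62 + 1) / (62 + 2) = 250/64 = 125/32.

125/32


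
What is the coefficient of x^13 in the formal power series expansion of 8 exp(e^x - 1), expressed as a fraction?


exp(e^x - 1) is the exponential generating function for the Bell numbers Bell_k: exp(e^x - 1) = sum_{k>=0} Bell_k x^k / k!.
So the coefficient of x^13 in 8 exp(e^x - 1) is 8 Bell_13 / 13!.
Computing: Bell_13 = 27644437 and 13! = 6227020800, giving
8 * 27644437/6227020800 = 27644437/778377600.

27644437/778377600


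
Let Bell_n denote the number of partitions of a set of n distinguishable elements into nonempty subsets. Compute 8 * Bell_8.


Bell_8 can be computed from the Bell triangle or from Dobinski's identity Bell_n = (1/e) * sum_{k>=0} k^n / k!.
Computing Bell_8 = 4140.
Then 8 * 4140 = 33120.

33120


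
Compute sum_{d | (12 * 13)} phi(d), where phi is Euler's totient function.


First, 12 * 13 = 156. One classical identity is sum_{d | n} phi(d) = n (each k in [1, n] has a unique gcd with n, and among the k's with gcd(k, n) = n/d there are phi(d) of them). So the sum equals 156. We also verify directly:
Divisors of 156: 1, 2, 3, 4, 6, 12, 13, 26, 39, 52, 78, 156.
phi values: 1, 1, 2, 2, 2, 4, 12, 12, 24, 24, 24, 48.
Sum = 156.

156


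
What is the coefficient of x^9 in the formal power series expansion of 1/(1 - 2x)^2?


The general identity 1/(1 - c x)^r = sum_{k>=0} c^k C(k + r - 1, r - 1) x^k follows by substituting y = c x into 1/(1 - y)^r = sum_{k>=0} C(k + r - 1, r - 1) y^k.
For c = 2, r = 2, k = 9:
2^9 * C(10, 1) = 512 * 10 = 5120.

5120


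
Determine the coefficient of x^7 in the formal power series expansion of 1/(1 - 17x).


The geometric series identity gives 1/(1 - c x) = sum_{k>=0} c^k x^k, so the coefficient of x^k is c^k.
Here c = 17 and k = 7.
Computing: 17^7 = 410338673

410338673


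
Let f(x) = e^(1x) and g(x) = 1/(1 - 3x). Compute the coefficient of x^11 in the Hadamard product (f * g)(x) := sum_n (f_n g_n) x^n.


Expanding: f_k = 1^k/k! (from e^(1x)) and g_k = 3^k (from 1/(1 - 3x)). So the Hadamard coefficient (f * g)_k = 1^k 3^k / k! = (3)^k / k!.
For k = 11: 3^11/11! = 177147/39916800 = 2187/492800.

2187/492800


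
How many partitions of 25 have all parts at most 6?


Using the generating function (1-x)^(-1)(1-x^2)^(-1)...(1-x^6)^(-1),
the coefficient of x^25 counts these restricted partitions.
Result = 612

612


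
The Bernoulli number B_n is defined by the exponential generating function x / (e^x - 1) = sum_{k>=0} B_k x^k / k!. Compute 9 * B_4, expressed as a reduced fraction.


Bernoulli numbers can also be computed recursively via B_0 = 1 and sum_{j=0}^{m} C(m+1, j) B_j = 0 for m >= 1. Odd-index Bernoulli numbers vanish for k >= 3.
Computing B_4 = -1/30, so 9 * B_4 = 9 * -1/30 = -3/10.

-3/10


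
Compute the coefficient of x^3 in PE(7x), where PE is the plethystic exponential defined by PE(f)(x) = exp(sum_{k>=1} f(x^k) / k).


With f(x) = 7x, the exponent is sum_{k>=1} 7 x^k / k = 7 * (-ln(1 - x)). Exponentiating:
PE(7x) = exp(-7 ln(1 - x)) = 1/(1 - x)^7.
By the negative binomial expansion, [x^n] 1/(1 - x)^7 = C(n + 6, 6).
For n = 3: C(9, 6) = 84.

84


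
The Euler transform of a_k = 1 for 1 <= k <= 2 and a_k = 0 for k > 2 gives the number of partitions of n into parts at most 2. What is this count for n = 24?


Partitions of 24 into parts at most 2:
Using generating function (1-x)^(-1)(1-x^2)^(-1),
the coefficient of x^24 = 13

13


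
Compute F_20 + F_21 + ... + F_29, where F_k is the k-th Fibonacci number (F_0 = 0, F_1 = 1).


Use the identity sum_{k=0}^{N} F_k = F_{N+2} - 1 (which follows from F_{k+2} - F_{k+1} = F_k). Then
sum_{k=20}^{29} F_k = (F_{31} - 1) - (F_{21} - 1) = F_{31} - F_{21}.
Computing: F_{31} = 1346269, F_{21} = 10946, so
Sum = 1346269 - 10946 = 1335323.

1335323


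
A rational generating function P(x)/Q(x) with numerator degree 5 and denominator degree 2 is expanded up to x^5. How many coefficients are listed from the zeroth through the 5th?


Expanding up to x^5 gives the coefficients for x^0, x^1, ..., x^5.
That is 5 + 1 = 6 coefficients in total.

6


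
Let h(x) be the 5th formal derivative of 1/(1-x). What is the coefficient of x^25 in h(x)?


Differentiating 5 times: d^5/dx^5 [1/(1-x)] = 5!/(1-x)^6.
The expansion 1/(1-x)^6 = sum_{k>=0} C(k+5, 5) x^k, so the coefficient of x^n in 5!/(1-x)^6 is 5! * C(n+5, 5).
For n = 25: 120 * C(30, 5) = 120 * 142506 = 17100720

17100720


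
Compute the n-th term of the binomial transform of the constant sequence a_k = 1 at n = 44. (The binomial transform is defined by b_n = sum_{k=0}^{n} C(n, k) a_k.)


With a_k = 1 for all k, b_n = sum_{k=0}^{n} C(n, k) = 2^n by the binomial theorem.
For n = 44: 2^44 = 17592186044416.

17592186044416


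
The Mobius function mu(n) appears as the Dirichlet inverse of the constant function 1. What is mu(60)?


60 has a squared prime factor, so mu(60) = 0.
Factorization reveals a repeated prime.

0


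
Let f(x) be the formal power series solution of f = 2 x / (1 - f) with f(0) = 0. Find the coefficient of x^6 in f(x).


Apply Lagrange inversion: f = 2 x * phi(f) with phi(t) = 1/(1 - t), so
[x^n] f = 2^n * (1/n) [t^(n-1)] phi(t)^n = 2^n * (1/n) [t^(n-1)] (1 - t)^(-n) = 2^n * (1/n) C(2n - 2, n - 1) = 2^n * C_{n-1}.
For n = 6: C_5 = C(10, 5) / 6 = 252/6 = 42.
With the 2^6 = 64 factor, the coefficient is 64 * 42 = 2688.

2688
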